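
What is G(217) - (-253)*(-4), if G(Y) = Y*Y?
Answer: 46077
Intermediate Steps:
G(Y) = Y**2
G(217) - (-253)*(-4) = 217**2 - (-253)*(-4) = 47089 - 1*1012 = 47089 - 1012 = 46077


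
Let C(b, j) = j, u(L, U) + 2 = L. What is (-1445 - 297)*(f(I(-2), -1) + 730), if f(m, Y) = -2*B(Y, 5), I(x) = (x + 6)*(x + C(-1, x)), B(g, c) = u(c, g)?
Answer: -1261208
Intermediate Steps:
u(L, U) = -2 + L
B(g, c) = -2 + c
I(x) = 2*x*(6 + x) (I(x) = (x + 6)*(x + x) = (6 + x)*(2*x) = 2*x*(6 + x))
f(m, Y) = -6 (f(m, Y) = -2*(-2 + 5) = -2*3 = -6)
(-1445 - 297)*(f(I(-2), -1) + 730) = (-1445 - 297)*(-6 + 730) = -1742*724 = -1261208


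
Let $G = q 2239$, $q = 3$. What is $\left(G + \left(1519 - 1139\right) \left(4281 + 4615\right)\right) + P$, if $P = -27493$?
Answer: $3359704$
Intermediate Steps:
$G = 6717$ ($G = 3 \cdot 2239 = 6717$)
$\left(G + \left(1519 - 1139\right) \left(4281 + 4615\right)\right) + P = \left(6717 + \left(1519 - 1139\right) \left(4281 + 4615\right)\right) - 27493 = \left(6717 + 380 \cdot 8896\right) - 27493 = \left(6717 + 3380480\right) - 27493 = 3387197 - 27493 = 3359704$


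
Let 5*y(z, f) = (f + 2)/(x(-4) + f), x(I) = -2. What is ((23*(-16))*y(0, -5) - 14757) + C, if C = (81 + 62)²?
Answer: 198116/35 ≈ 5660.5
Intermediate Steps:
y(z, f) = (2 + f)/(5*(-2 + f)) (y(z, f) = ((f + 2)/(-2 + f))/5 = ((2 + f)/(-2 + f))/5 = (2 + f)/(5*(-2 + f)))
C = 20449 (C = 143² = 20449)
((23*(-16))*y(0, -5) - 14757) + C = ((23*(-16))*((2 - 5)/(5*(-2 - 5))) - 14757) + 20449 = (-368*(-3)/(5*(-7)) - 14757) + 20449 = (-368*(-1)*(-3)/(5*7) - 14757) + 20449 = (-368*3/35 - 14757) + 20449 = (-1104/35 - 14757) + 20449 = -517599/35 + 20449 = 198116/35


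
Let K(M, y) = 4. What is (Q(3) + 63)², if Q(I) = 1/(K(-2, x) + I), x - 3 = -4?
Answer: 195364/49 ≈ 3987.0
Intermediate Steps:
x = -1 (x = 3 - 4 = -1)
Q(I) = 1/(4 + I)
(Q(3) + 63)² = (1/(4 + 3) + 63)² = (1/7 + 63)² = (⅐ + 63)² = (442/7)² = 195364/49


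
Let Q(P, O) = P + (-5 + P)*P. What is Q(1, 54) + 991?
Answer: 988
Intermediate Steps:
Q(P, O) = P + P*(-5 + P)
Q(1, 54) + 991 = 1*(-4 + 1) + 991 = 1*(-3) + 991 = -3 + 991 = 988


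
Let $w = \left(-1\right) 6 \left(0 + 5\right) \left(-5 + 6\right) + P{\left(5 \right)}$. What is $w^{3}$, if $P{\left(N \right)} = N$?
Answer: $-15625$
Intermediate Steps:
$w = -25$ ($w = \left(-1\right) 6 \left(0 + 5\right) \left(-5 + 6\right) + 5 = - 6 \cdot 5 \cdot 1 + 5 = \left(-6\right) 5 + 5 = -30 + 5 = -25$)
$w^{3} = \left(-25\right)^{3} = -15625$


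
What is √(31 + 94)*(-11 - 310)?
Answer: -1605*√5 ≈ -3588.9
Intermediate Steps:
√(31 + 94)*(-11 - 310) = √125*(-321) = (5*√5)*(-321) = -1605*√5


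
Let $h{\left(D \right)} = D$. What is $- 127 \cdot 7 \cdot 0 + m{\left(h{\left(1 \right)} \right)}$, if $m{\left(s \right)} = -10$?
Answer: $-10$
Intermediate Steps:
$- 127 \cdot 7 \cdot 0 + m{\left(h{\left(1 \right)} \right)} = - 127 \cdot 7 \cdot 0 - 10 = \left(-127\right) 0 - 10 = 0 - 10 = -10$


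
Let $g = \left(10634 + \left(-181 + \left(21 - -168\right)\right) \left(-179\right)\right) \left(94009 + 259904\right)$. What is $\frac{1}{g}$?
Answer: $\frac{1}{3256707426} \approx 3.0706 \cdot 10^{-10}$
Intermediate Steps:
$g = 3256707426$ ($g = \left(10634 + \left(-181 + \left(21 + 168\right)\right) \left(-179\right)\right) 353913 = \left(10634 + \left(-181 + 189\right) \left(-179\right)\right) 353913 = \left(10634 + 8 \left(-179\right)\right) 353913 = \left(10634 - 1432\right) 353913 = 9202 \cdot 353913 = 3256707426$)
$\frac{1}{g} = \frac{1}{3256707426}$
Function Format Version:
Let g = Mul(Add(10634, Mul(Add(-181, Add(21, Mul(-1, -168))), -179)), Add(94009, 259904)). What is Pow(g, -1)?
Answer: Rational(1, 3256707426) ≈ 3.0706e-10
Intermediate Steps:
g = 3256707426 (g = Mul(Add(10634, Mul(Add(-181, Add(21, 168)), -179)), 353913) = Mul(Add(10634, Mul(Add(-181, 189), -179)), 353913) = Mul(Add(10634, Mul(8, -179)), 353913) = Mul(Add(10634, -1432), 353913) = Mul(9202, 353913) = 3256707426)
Pow(g, -1) = Pow(3256707426, -1) = Rational(1, 3256707426)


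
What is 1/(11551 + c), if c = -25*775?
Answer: -1/7824 ≈ -0.00012781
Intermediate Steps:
c = -19375
1/(11551 + c) = 1/(11551 - 19375) = 1/(-7824) = -1/7824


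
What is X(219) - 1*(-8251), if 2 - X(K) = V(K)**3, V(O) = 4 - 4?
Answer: 8253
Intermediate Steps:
V(O) = 0
X(K) = 2 (X(K) = 2 - 1*0**3 = 2 - 1*0 = 2 + 0 = 2)
X(219) - 1*(-8251) = 2 - 1*(-8251) = 2 + 8251 = 8253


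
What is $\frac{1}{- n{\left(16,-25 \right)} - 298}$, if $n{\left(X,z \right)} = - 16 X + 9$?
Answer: $- \frac{1}{51} \approx -0.019608$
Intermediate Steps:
$n{\left(X,z \right)} = 9 - 16 X$
$\frac{1}{- n{\left(16,-25 \right)} - 298} = \frac{1}{- (9 - 256) - 298} = \frac{1}{\left(-1\right) \left(-247\right) - 298} = \frac{1}{247 - 298} = \frac{1}{-51} = - \frac{1}{51}$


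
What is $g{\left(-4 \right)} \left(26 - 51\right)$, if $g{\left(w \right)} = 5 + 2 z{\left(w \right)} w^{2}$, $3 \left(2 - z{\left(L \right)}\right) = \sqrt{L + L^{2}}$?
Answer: $-1725 + \frac{1600 \sqrt{3}}{3} \approx -801.24$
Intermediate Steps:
$z{\left(L \right)} = 2 - \frac{\sqrt{L + L^{2}}}{3}$
$g{\left(w \right)} = 5 + 2 w^{2} \left(2 - \frac{\sqrt{w \left(1 + w\right)}}{3}\right)$ ($g{\left(w \right)} = 5 + 2 \left(2 - \frac{\sqrt{w \left(1 + w\right)}}{3}\right) w^{2} = 5 + 2 w^{2} \left(2 - \frac{\sqrt{w \left(1 + w\right)}}{3}\right)$)
$g{\left(-4 \right)} \left(26 - 51\right) = \left(5 + \frac{2 \left(-4\right)^{2} \left(6 - \sqrt{- 4 \left(1 - 4\right)}\right)}{3}\right) \left(26 - 51\right) = \left(5 + \frac{2}{3} \cdot 16 \left(6 - \sqrt{\left(-4\right) \left(-3\right)}\right)\right) \left(-25\right) = \left(5 + \frac{2}{3} \cdot 16 \left(6 - \sqrt{12}\right)\right) \left(-25\right) = \left(5 + \frac{2}{3} \cdot 16 \left(6 - 2 \sqrt{3}\right)\right) \left(-25\right) = \left(5 + \left(64 - \frac{64 \sqrt{3}}{3}\right)\right) \left(-25\right) = \left(69 - \frac{64 \sqrt{3}}{3}\right) \left(-25\right) = -1725 + \frac{1600 \sqrt{3}}{3}$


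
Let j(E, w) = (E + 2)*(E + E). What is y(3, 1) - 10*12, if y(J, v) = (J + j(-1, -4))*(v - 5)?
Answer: -124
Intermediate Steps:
j(E, w) = 2*E*(2 + E) (j(E, w) = (2 + E)*(2*E) = 2*E*(2 + E))
y(J, v) = (-5 + v)*(-2 + J) (y(J, v) = (J + 2*(-1)*(2 - 1))*(v - 5) = (J + 2*(-1)*1)*(-5 + v) = (J - 2)*(-5 + v) = (-2 + J)*(-5 + v) = (-5 + v)*(-2 + J))
y(3, 1) - 10*12 = (10 - 5*3 - 2*1 + 3*1) - 10*12 = (10 - 15 - 2 + 3) - 120 = -4 - 120 = -124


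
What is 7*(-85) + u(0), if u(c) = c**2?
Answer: -595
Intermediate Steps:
7*(-85) + u(0) = 7*(-85) + 0**2 = -595 + 0 = -595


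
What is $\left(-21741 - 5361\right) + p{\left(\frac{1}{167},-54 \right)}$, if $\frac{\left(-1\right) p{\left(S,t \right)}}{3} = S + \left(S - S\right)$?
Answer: $- \frac{4526037}{167} \approx -27102.0$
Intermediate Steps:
$p{\left(S,t \right)} = - 3 S$ ($p{\left(S,t \right)} = - 3 \left(S + \left(S - S\right)\right) = - 3 \left(S + 0\right) = - 3 S$)
$\left(-21741 - 5361\right) + p{\left(\frac{1}{167},-54 \right)} = \left(-21741 - 5361\right) - \frac{3}{167} = -27102 - \frac{3}{167} = - \frac{4526037}{167}$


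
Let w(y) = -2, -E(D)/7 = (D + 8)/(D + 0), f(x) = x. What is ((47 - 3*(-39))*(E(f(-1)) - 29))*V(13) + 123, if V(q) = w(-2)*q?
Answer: -85157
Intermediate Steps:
E(D) = -7*(8 + D)/D (E(D) = -7*(D + 8)/(D + 0) = -7*(8 + D)/D)
V(q) = -2*q
((47 - 3*(-39))*(E(f(-1)) - 29))*V(13) + 123 = ((47 - 3*(-39))*((-7 - 56/(-1)) - 29))*(-2*13) + 123 = ((47 + 117)*((-7 - 56*(-1)) - 29))*(-26) + 123 = (164*((-7 + 56) - 29))*(-26) + 123 = (164*(49 - 29))*(-26) + 123 = (164*20)*(-26) + 123 = 3280*(-26) + 123 = -85280 + 123 = -85157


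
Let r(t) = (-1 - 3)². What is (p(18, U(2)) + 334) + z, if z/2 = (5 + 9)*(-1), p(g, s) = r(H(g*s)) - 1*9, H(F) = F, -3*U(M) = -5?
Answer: 313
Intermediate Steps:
U(M) = 5/3 (U(M) = -⅓*(-5) = 5/3)
r(t) = 16 (r(t) = (-4)² = 16)
p(g, s) = 7 (p(g, s) = 16 - 1*9 = 16 - 9 = 7)
z = -28 (z = 2*((5 + 9)*(-1)) = 2*(14*(-1)) = 2*(-14) = -28)
(p(18, U(2)) + 334) + z = (7 + 334) - 28 = 341 - 28 = 313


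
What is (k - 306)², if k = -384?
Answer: 476100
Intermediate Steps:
(k - 306)² = (-384 - 306)² = (-690)² = 476100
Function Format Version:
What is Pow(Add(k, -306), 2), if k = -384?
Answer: 476100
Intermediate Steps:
Pow(Add(k, -306), 2) = Pow(Add(-384, -306), 2) = Pow(-690, 2) = 476100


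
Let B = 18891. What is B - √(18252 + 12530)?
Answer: 18891 - √30782 ≈ 18716.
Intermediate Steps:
B - √(18252 + 12530) = 18891 - √(18252 + 12530) = 18891 - √30782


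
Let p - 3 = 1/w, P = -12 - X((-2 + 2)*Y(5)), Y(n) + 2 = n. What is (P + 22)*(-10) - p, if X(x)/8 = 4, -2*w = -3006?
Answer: 326150/1503 ≈ 217.00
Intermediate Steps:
w = 1503 (w = -½*(-3006) = 1503)
Y(n) = -2 + n
X(x) = 32 (X(x) = 8*4 = 32)
P = -44 (P = -12 - 1*32 = -12 - 32 = -44)
p = 4510/1503 (p = 3 + 1/1503 = 4510/1503 ≈ 3.0007)
(P + 22)*(-10) - p = (-44 + 22)*(-10) - 1*4510/1503 = -22*(-10) - 4510/1503 = 220 - 4510/1503 = 326150/1503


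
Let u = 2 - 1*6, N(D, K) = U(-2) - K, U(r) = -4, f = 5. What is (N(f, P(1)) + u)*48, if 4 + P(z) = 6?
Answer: -480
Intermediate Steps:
P(z) = 2 (P(z) = -4 + 6 = 2)
N(D, K) = -4 - K
u = -4 (u = 2 - 6 = -4)
(N(f, P(1)) + u)*48 = ((-4 - 1*2) - 4)*48 = ((-4 - 2) - 4)*48 = (-6 - 4)*48 = -10*48 = -480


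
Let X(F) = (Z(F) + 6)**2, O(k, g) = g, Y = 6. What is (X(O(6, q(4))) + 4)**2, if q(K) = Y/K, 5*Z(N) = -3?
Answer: 687241/625 ≈ 1099.6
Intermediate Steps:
Z(N) = -3/5 (Z(N) = (1/5)*(-3) = -3/5)
q(K) = 6/K
X(F) = 729/25 (X(F) = (-3/5 + 6)**2 = (27/5)**2 = 729/25)
(X(O(6, q(4))) + 4)**2 = (729/25 + 4)**2 = (829/25)**2 = 687241/625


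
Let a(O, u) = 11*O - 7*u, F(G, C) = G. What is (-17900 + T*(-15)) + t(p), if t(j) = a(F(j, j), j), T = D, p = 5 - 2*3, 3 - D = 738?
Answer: -6879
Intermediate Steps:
D = -735 (D = 3 - 1*738 = 3 - 738 = -735)
p = -1 (p = 5 - 6 = -1)
T = -735
a(O, u) = -7*u + 11*O
t(j) = 4*j (t(j) = -7*j + 11*j = 4*j)
(-17900 + T*(-15)) + t(p) = (-17900 - 735*(-15)) + 4*(-1) = (-17900 + 11025) - 4 = -6875 - 4 = -6879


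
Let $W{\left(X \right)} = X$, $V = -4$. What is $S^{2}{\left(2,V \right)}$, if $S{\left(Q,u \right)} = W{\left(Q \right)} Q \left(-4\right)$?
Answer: $256$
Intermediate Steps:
$S{\left(Q,u \right)} = - 4 Q^{2}$ ($S{\left(Q,u \right)} = Q Q \left(-4\right) = Q^{2} \left(-4\right) = - 4 Q^{2}$)
$S^{2}{\left(2,V \right)} = \left(- 4 \cdot 2^{2}\right)^{2} = \left(\left(-4\right) 4\right)^{2} = \left(-16\right)^{2} = 256$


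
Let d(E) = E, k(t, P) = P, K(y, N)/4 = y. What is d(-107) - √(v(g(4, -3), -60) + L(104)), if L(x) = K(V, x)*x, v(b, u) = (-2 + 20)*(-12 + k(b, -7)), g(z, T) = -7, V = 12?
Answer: -107 - 5*√186 ≈ -175.19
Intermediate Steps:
K(y, N) = 4*y
v(b, u) = -342 (v(b, u) = (-2 + 20)*(-12 - 7) = 18*(-19) = -342)
L(x) = 48*x (L(x) = (4*12)*x = 48*x)
d(-107) - √(v(g(4, -3), -60) + L(104)) = -107 - √(-342 + 48*104) = -107 - √(-342 + 4992) = -107 - √4650 = -107 - 5*√186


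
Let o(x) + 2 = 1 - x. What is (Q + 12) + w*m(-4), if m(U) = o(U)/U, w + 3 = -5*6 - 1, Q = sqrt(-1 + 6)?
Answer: 75/2 + sqrt(5) ≈ 39.736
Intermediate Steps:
o(x) = -1 - x (o(x) = -2 + (1 - x) = -1 - x)
Q = sqrt(5) ≈ 2.2361
w = -34 (w = -3 + (-5*6 - 1) = -3 + (-30 - 1) = -3 - 31 = -34)
m(U) = (-1 - U)/U
(Q + 12) + w*m(-4) = (sqrt(5) + 12) - 34*(-1 - 1*(-4))/(-4) = (12 + sqrt(5)) - (-17)*(-1 + 4)/2 = (12 + sqrt(5)) - (-17)*3/2 = (12 + sqrt(5)) - 34*(-3/4) = (12 + sqrt(5)) + 51/2 = 75/2 + sqrt(5)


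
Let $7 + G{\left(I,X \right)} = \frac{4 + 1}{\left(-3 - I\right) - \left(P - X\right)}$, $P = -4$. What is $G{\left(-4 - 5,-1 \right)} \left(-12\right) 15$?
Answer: $1160$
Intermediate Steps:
$G{\left(I,X \right)} = -7 + \frac{5}{1 + X - I}$ ($G{\left(I,X \right)} = -7 + \frac{4 + 1}{\left(-3 - I\right) + \left(X - -4\right)} = -7 + \frac{5}{\left(-3 - I\right) + \left(X + 4\right)} = -7 + \frac{5}{\left(-3 - I\right) + \left(4 + X\right)} = -7 + \frac{5}{1 + X - I}$)
$G{\left(-4 - 5,-1 \right)} \left(-12\right) 15 = \frac{2 - 7 \left(-4 - 5\right) + 7 \left(-1\right)}{-1 - 9 - -1} \left(-12\right) 15 = \frac{2 - 7 \left(-4 - 5\right) - 7}{-1 - 9 + 1} \left(-12\right) 15 = \frac{2 - -63 - 7}{-1 - 9 + 1} \left(-12\right) 15 = \frac{2 + 63 - 7}{-9} \left(-12\right) 15 = \left(- \frac{1}{9}\right) 58 \left(-12\right) 15 = \left(- \frac{58}{9}\right) \left(-12\right) 15 = \frac{232}{3} \cdot 15 = 1160$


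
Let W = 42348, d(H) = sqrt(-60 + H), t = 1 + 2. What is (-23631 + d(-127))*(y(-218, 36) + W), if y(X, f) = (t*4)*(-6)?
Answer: -999024156 + 42276*I*sqrt(187) ≈ -9.9902e+8 + 5.7812e+5*I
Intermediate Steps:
t = 3
y(X, f) = -72 (y(X, f) = (3*4)*(-6) = 12*(-6) = -72)
(-23631 + d(-127))*(y(-218, 36) + W) = (-23631 + sqrt(-60 - 127))*(-72 + 42348) = (-23631 + sqrt(-187))*42276 = (-23631 + I*sqrt(187))*42276 = -999024156 + 42276*I*sqrt(187)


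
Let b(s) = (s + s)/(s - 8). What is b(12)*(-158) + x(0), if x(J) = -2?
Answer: -950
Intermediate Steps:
b(s) = 2*s/(-8 + s) (b(s) = (2*s)/(-8 + s) = 2*s/(-8 + s))
b(12)*(-158) + x(0) = (2*12/(-8 + 12))*(-158) - 2 = (2*12/4)*(-158) - 2 = (2*12*(¼))*(-158) - 2 = 6*(-158) - 2 = -948 - 2 = -950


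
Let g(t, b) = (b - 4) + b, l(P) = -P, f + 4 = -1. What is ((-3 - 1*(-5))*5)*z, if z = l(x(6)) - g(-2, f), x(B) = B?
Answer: 80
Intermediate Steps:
f = -5 (f = -4 - 1 = -5)
g(t, b) = -4 + 2*b (g(t, b) = (-4 + b) + b = -4 + 2*b)
z = 8 (z = -1*6 - (-4 + 2*(-5)) = -6 - (-4 - 10) = -6 - 1*(-14) = -6 + 14 = 8)
((-3 - 1*(-5))*5)*z = ((-3 - 1*(-5))*5)*8 = ((-3 + 5)*5)*8 = (2*5)*8 = 10*8 = 80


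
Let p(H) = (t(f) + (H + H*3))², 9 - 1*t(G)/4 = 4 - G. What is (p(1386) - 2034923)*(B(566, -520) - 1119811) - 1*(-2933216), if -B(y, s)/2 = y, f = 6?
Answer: -32721243530987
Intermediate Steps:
B(y, s) = -2*y
t(G) = 20 + 4*G (t(G) = 36 - 4*(4 - G) = 36 + (-16 + 4*G) = 20 + 4*G)
p(H) = (44 + 4*H)² (p(H) = ((20 + 4*6) + (H + H*3))² = ((20 + 24) + (H + 3*H))² = (44 + 4*H)²)
(p(1386) - 2034923)*(B(566, -520) - 1119811) - 1*(-2933216) = (16*(11 + 1386)² - 2034923)*(-2*566 - 1119811) - 1*(-2933216) = (16*1397² - 2034923)*(-1132 - 1119811) + 2933216 = (16*1951609 - 2034923)*(-1120943) + 2933216 = (31225744 - 2034923)*(-1120943) + 2933216 = 29190821*(-1120943) + 2933216 = -32721246464203 + 2933216 = -32721243530987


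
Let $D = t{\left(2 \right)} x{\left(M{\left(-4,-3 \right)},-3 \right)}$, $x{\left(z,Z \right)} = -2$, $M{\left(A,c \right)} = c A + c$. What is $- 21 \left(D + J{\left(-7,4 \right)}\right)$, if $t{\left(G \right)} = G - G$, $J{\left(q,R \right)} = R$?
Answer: $-84$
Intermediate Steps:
$M{\left(A,c \right)} = c + A c$ ($M{\left(A,c \right)} = A c + c = c + A c$)
$t{\left(G \right)} = 0$
$D = 0$ ($D = 0 \left(-2\right) = 0$)
$- 21 \left(D + J{\left(-7,4 \right)}\right) = - 21 \left(0 + 4\right) = \left(-21\right) 4 = -84$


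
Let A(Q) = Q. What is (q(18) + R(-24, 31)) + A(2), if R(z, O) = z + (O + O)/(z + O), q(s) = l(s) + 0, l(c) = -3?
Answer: -113/7 ≈ -16.143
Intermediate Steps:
q(s) = -3 (q(s) = -3 + 0 = -3)
R(z, O) = z + 2*O/(O + z) (R(z, O) = z + (2*O)/(O + z) = z + 2*O/(O + z))
(q(18) + R(-24, 31)) + A(2) = (-3 + ((-24)² + 2*31 + 31*(-24))/(31 - 24)) + 2 = (-3 + (576 + 62 - 744)/7) + 2 = (-3 + (⅐)*(-106)) + 2 = (-3 - 106/7) + 2 = -127/7 + 2 = -113/7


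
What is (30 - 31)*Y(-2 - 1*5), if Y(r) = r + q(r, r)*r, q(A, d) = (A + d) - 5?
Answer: -126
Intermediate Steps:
q(A, d) = -5 + A + d
Y(r) = r + r*(-5 + 2*r) (Y(r) = r + (-5 + r + r)*r = r + (-5 + 2*r)*r = r + r*(-5 + 2*r))
(30 - 31)*Y(-2 - 1*5) = (30 - 31)*(2*(-2 - 1*5)*(-2 + (-2 - 1*5))) = -2*(-2 - 5)*(-2 + (-2 - 5)) = -2*(-7)*(-2 - 7) = -2*(-7)*(-9) = -1*126 = -126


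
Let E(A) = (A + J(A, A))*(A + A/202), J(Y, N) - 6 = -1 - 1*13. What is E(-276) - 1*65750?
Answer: 1315226/101 ≈ 13022.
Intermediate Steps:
J(Y, N) = -8 (J(Y, N) = 6 + (-1 - 1*13) = 6 + (-1 - 13) = 6 - 14 = -8)
E(A) = 203*A*(-8 + A)/202 (E(A) = (A - 8)*(A + A/202) = (-8 + A)*(A + A*(1/202)) = (-8 + A)*(A + A/202) = (-8 + A)*(203*A/202) = 203*A*(-8 + A)/202)
E(-276) - 1*65750 = (203/202)*(-276)*(-8 - 276) - 1*65750 = (203/202)*(-276)*(-284) - 65750 = 7955976/101 - 65750 = 1315226/101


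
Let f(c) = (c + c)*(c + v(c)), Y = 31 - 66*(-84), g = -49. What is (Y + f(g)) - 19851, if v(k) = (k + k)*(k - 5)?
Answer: -528090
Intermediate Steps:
v(k) = 2*k*(-5 + k) (v(k) = (2*k)*(-5 + k) = 2*k*(-5 + k))
Y = 5575 (Y = 31 + 5544 = 5575)
f(c) = 2*c*(c + 2*c*(-5 + c)) (f(c) = (c + c)*(c + 2*c*(-5 + c)) = (2*c)*(c + 2*c*(-5 + c)) = 2*c*(c + 2*c*(-5 + c)))
(Y + f(g)) - 19851 = (5575 + (-49)**2*(-18 + 4*(-49))) - 19851 = (5575 + 2401*(-18 - 196)) - 19851 = (5575 + 2401*(-214)) - 19851 = (5575 - 513814) - 19851 = -508239 - 19851 = -528090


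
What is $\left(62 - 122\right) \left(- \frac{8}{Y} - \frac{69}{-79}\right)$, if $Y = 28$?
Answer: $- \frac{19500}{553} \approx -35.262$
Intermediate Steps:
$\left(62 - 122\right) \left(- \frac{8}{Y} - \frac{69}{-79}\right) = \left(62 - 122\right) \left(- \frac{8}{28} - \frac{69}{-79}\right) = - 60 \left(\left(-8\right) \frac{1}{28} - - \frac{69}{79}\right) = - 60 \left(- \frac{2}{7} + \frac{69}{79}\right) = \left(-60\right) \frac{325}{553} = - \frac{19500}{553}$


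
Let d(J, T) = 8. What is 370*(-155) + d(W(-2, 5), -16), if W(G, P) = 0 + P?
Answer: -57342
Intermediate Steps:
W(G, P) = P
370*(-155) + d(W(-2, 5), -16) = 370*(-155) + 8 = -57350 + 8 = -57342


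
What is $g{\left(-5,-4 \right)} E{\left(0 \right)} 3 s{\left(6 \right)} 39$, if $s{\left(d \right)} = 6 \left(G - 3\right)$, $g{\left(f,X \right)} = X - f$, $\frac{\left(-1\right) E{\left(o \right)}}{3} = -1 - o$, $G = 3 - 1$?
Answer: $-2106$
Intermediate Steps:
$G = 2$
$E{\left(o \right)} = 3 + 3 o$ ($E{\left(o \right)} = - 3 \left(-1 - o\right) = 3 + 3 o$)
$s{\left(d \right)} = -6$ ($s{\left(d \right)} = 6 \left(2 - 3\right) = 6 \left(-1\right) = -6$)
$g{\left(-5,-4 \right)} E{\left(0 \right)} 3 s{\left(6 \right)} 39 = \left(-4 - -5\right) \left(3 + 3 \cdot 0\right) 3 \left(-6\right) 39 = \left(-4 + 5\right) \left(3 + 0\right) 3 \left(-6\right) 39 = 1 \cdot 3 \cdot 3 \left(-6\right) 39 = 3 \cdot 3 \left(-6\right) 39 = 9 \left(-6\right) 39 = \left(-54\right) 39 = -2106$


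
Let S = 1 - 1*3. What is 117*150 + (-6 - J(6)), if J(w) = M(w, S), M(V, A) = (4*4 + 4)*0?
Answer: 17544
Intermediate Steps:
S = -2 (S = 1 - 3 = -2)
M(V, A) = 0 (M(V, A) = (16 + 4)*0 = 20*0 = 0)
J(w) = 0
117*150 + (-6 - J(6)) = 117*150 + (-6 - 1*0) = 17550 + (-6 + 0) = 17550 - 6 = 17544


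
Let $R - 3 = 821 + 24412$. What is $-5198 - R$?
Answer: $-30434$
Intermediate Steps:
$R = 25236$ ($R = 3 + \left(821 + 24412\right) = 3 + 25233 = 25236$)
$-5198 - R = -5198 - 25236 = -30434$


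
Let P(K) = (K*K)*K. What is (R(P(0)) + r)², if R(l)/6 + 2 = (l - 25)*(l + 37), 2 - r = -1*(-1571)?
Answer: 50851161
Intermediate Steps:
P(K) = K³ (P(K) = K²*K = K³)
r = -1569 (r = 2 - (-1)*(-1571) = 2 - 1*1571 = 2 - 1571 = -1569)
R(l) = -12 + 6*(-25 + l)*(37 + l) (R(l) = -12 + 6*((l - 25)*(l + 37)) = -12 + 6*((-25 + l)*(37 + l)) = -12 + 6*(-25 + l)*(37 + l))
(R(P(0)) + r)² = ((-5562 + 6*(0³)² + 72*0³) - 1569)² = ((-5562 + 6*0² + 72*0) - 1569)² = ((-5562 + 6*0 + 0) - 1569)² = ((-5562 + 0 + 0) - 1569)² = (-5562 - 1569)² = (-7131)² = 50851161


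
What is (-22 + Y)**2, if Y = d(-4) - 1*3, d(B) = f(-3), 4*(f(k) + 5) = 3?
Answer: 13689/16 ≈ 855.56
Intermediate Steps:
f(k) = -17/4 (f(k) = -5 + (1/4)*3 = -5 + 3/4 = -17/4)
d(B) = -17/4
Y = -29/4 (Y = -17/4 - 1*3 = -17/4 - 3 = -29/4 ≈ -7.2500)
(-22 + Y)**2 = (-22 - 29/4)**2 = (-117/4)**2 = 13689/16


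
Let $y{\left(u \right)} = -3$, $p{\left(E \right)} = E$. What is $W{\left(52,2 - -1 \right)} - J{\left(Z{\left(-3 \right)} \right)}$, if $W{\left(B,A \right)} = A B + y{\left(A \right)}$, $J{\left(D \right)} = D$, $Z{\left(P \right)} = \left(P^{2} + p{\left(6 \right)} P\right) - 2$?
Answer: $164$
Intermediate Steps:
$Z{\left(P \right)} = -2 + P^{2} + 6 P$ ($Z{\left(P \right)} = \left(P^{2} + 6 P\right) - 2 = -2 + P^{2} + 6 P$)
$W{\left(B,A \right)} = -3 + A B$ ($W{\left(B,A \right)} = A B - 3 = -3 + A B$)
$W{\left(52,2 - -1 \right)} - J{\left(Z{\left(-3 \right)} \right)} = \left(-3 + \left(2 - -1\right) 52\right) - \left(-2 + \left(-3\right)^{2} + 6 \left(-3\right)\right) = \left(-3 + \left(2 + 1\right) 52\right) - \left(-2 + 9 - 18\right) = \left(-3 + 3 \cdot 52\right) - -11 = \left(-3 + 156\right) + 11 = 153 + 11 = 164$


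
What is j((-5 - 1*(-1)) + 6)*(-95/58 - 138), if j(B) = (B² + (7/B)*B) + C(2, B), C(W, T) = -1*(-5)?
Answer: -64792/29 ≈ -2234.2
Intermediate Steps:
C(W, T) = 5
j(B) = 12 + B² (j(B) = (B² + (7/B)*B) + 5 = (B² + 7) + 5 = (7 + B²) + 5 = 12 + B²)
j((-5 - 1*(-1)) + 6)*(-95/58 - 138) = (12 + ((-5 - 1*(-1)) + 6)²)*(-95/58 - 138) = (12 + ((-5 + 1) + 6)²)*(-95*1/58 - 138) = (12 + (-4 + 6)²)*(-95/58 - 138) = (12 + 2²)*(-8099/58) = (12 + 4)*(-8099/58) = 16*(-8099/58) = -64792/29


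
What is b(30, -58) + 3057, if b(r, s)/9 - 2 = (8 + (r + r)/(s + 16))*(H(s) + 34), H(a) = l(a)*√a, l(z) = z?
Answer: 35601/7 - 24012*I*√58/7 ≈ 5085.9 - 26124.0*I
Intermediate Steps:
H(a) = a^(3/2) (H(a) = a*√a = a^(3/2))
b(r, s) = 18 + 9*(8 + 2*r/(16 + s))*(34 + s^(3/2)) (b(r, s) = 18 + 9*((8 + (r + r)/(s + 16))*(s^(3/2) + 34)) = 18 + 9*((8 + (2*r)/(16 + s))*(34 + s^(3/2))) = 18 + 9*((8 + 2*r/(16 + s))*(34 + s^(3/2))) = 18 + 9*(8 + 2*r/(16 + s))*(34 + s^(3/2)))
b(30, -58) + 3057 = 18*(2192 + 4*(-58)^(5/2) + 34*30 + 64*(-58)^(3/2) + 137*(-58) + 30*(-58)^(3/2))/(16 - 58) + 3057 = 18*(2192 + 4*(3364*I*√58) + 1020 + 64*(-58*I*√58) - 7946 + 30*(-58*I*√58))/(-42) + 3057 = 18*(-1/42)*(2192 + 13456*I*√58 + 1020 - 3712*I*√58 - 7946 - 1740*I*√58) + 3057 = 18*(-1/42)*(-4734 + 8004*I*√58) + 3057 = (14202/7 - 24012*I*√58/7) + 3057 = 35601/7 - 24012*I*√58/7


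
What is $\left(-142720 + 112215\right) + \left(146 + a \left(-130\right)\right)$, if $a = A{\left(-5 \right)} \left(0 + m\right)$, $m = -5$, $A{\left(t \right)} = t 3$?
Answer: $-40109$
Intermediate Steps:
$A{\left(t \right)} = 3 t$
$a = 75$ ($a = 3 \left(-5\right) \left(0 - 5\right) = \left(-15\right) \left(-5\right) = 75$)
$\left(-142720 + 112215\right) + \left(146 + a \left(-130\right)\right) = \left(-142720 + 112215\right) + \left(146 + 75 \left(-130\right)\right) = -30505 + \left(146 - 9750\right) = -30505 - 9604 = -40109$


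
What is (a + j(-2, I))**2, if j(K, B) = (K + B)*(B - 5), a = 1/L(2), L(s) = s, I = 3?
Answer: 9/4 ≈ 2.2500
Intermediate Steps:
a = 1/2 ≈ 0.50000
j(K, B) = (-5 + B)*(B + K) (j(K, B) = (B + K)*(-5 + B) = (-5 + B)*(B + K))
(a + j(-2, I))**2 = (1/2 + (3**2 - 5*3 - 5*(-2) + 3*(-2)))**2 = (1/2 + (9 - 15 + 10 - 6))**2 = (1/2 - 2)**2 = (-3/2)**2 = 9/4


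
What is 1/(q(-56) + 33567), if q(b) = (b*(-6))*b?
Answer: 1/14751 ≈ 6.7792e-5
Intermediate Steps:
q(b) = -6*b**2 (q(b) = (-6*b)*b = -6*b**2)
1/(q(-56) + 33567) = 1/(-6*(-56)**2 + 33567) = 1/(-6*3136 + 33567) = 1/(-18816 + 33567) = 1/14751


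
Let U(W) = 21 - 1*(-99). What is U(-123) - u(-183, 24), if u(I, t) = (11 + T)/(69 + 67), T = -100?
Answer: 16409/136 ≈ 120.65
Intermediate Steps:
u(I, t) = -89/136 (u(I, t) = (11 - 100)/(69 + 67) = -89/136)
U(W) = 120 (U(W) = 21 + 99 = 120)
U(-123) - u(-183, 24) = 120 - 1*(-89/136) = 120 + 89/136 = 16409/136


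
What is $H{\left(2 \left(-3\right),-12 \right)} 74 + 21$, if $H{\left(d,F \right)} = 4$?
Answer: $317$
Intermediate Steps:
$H{\left(2 \left(-3\right),-12 \right)} 74 + 21 = 4 \cdot 74 + 21 = 296 + 21 = 317$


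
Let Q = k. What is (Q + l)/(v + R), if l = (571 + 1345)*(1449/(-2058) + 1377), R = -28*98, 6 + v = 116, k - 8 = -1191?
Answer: -129154199/129066 ≈ -1000.7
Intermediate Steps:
k = -1183 (k = 8 - 1191 = -1183)
Q = -1183
v = 110 (v = -6 + 116 = 110)
R = -2744
l = 129212166/49 (l = 1916*(1449*(-1/2058) + 1377) = 1916*(-69/98 + 1377) = 1916*(134877/98) = 129212166/49 ≈ 2.6370e+6)
(Q + l)/(v + R) = (-1183 + 129212166/49)/(110 - 2744) = (129154199/49)/(-2634) = (129154199/49)*(-1/2634) = -129154199/129066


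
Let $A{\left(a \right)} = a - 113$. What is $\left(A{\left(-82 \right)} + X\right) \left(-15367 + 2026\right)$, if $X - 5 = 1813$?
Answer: $-21652443$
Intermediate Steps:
$X = 1818$ ($X = 5 + 1813 = 1818$)
$A{\left(a \right)} = -113 + a$
$\left(A{\left(-82 \right)} + X\right) \left(-15367 + 2026\right) = \left(\left(-113 - 82\right) + 1818\right) \left(-15367 + 2026\right) = \left(-195 + 1818\right) \left(-13341\right) = 1623 \left(-13341\right) = -21652443$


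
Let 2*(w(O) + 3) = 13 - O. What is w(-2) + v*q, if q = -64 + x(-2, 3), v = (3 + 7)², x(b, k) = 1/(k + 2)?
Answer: -12751/2 ≈ -6375.5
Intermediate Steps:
w(O) = 7/2 - O/2 (w(O) = -3 + (13 - O)/2 = -3 + (13/2 - O/2) = 7/2 - O/2)
x(b, k) = 1/(2 + k)
v = 100 (v = 10² = 100)
q = -319/5 (q = -64 + 1/(2 + 3) = -64 + 1/5 = -64 + ⅕ = -319/5 ≈ -63.800)
w(-2) + v*q = (7/2 - ½*(-2)) + 100*(-319/5) = (7/2 + 1) - 6380 = 9/2 - 6380 = -12751/2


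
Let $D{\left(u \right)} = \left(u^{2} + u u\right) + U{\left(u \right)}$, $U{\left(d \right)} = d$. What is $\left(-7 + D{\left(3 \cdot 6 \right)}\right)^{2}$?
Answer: $434281$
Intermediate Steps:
$D{\left(u \right)} = u + 2 u^{2}$ ($D{\left(u \right)} = \left(u^{2} + u u\right) + u = \left(u^{2} + u^{2}\right) + u = 2 u^{2} + u = u + 2 u^{2}$)
$\left(-7 + D{\left(3 \cdot 6 \right)}\right)^{2} = \left(-7 + 3 \cdot 6 \left(1 + 2 \cdot 3 \cdot 6\right)\right)^{2} = \left(-7 + 18 \left(1 + 2 \cdot 18\right)\right)^{2} = \left(-7 + 18 \left(1 + 36\right)\right)^{2} = \left(-7 + 18 \cdot 37\right)^{2} = \left(-7 + 666\right)^{2} = 659^{2} = 434281$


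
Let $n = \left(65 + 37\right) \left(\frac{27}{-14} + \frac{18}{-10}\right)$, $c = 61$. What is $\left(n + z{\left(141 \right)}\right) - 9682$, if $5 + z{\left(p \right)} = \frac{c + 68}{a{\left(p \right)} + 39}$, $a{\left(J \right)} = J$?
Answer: $- \frac{4227971}{420} \approx -10067.0$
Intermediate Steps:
$n = - \frac{13311}{35}$ ($n = 102 \left(27 \left(- \frac{1}{14}\right) + 18 \left(- \frac{1}{10}\right)\right) = 102 \left(- \frac{27}{14} - \frac{9}{5}\right) = 102 \left(- \frac{261}{70}\right) = - \frac{13311}{35} \approx -380.31$)
$z{\left(p \right)} = -5 + \frac{129}{39 + p}$ ($z{\left(p \right)} = -5 + \frac{61 + 68}{p + 39} = -5 + \frac{129}{39 + p}$)
$\left(n + z{\left(141 \right)}\right) - 9682 = \left(- \frac{13311}{35} + \frac{-66 - 705}{39 + 141}\right) - 9682 = \left(- \frac{13311}{35} + \frac{-66 - 705}{180}\right) - 9682 = \left(- \frac{13311}{35} + \frac{1}{180} \left(-771\right)\right) - 9682 = \left(- \frac{13311}{35} - \frac{257}{60}\right) - 9682 = - \frac{161531}{420} - 9682 = - \frac{4227971}{420}$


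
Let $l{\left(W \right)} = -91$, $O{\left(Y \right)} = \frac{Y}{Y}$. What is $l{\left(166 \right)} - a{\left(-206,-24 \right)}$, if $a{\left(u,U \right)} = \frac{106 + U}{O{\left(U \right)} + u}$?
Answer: $- \frac{453}{5} \approx -90.6$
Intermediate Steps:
$O{\left(Y \right)} = 1$
$a{\left(u,U \right)} = \frac{106 + U}{1 + u}$
$l{\left(166 \right)} - a{\left(-206,-24 \right)} = -91 - \frac{106 - 24}{1 - 206} = -91 - \frac{1}{-205} \cdot 82 = -91 - \left(- \frac{1}{205}\right) 82 = -91 - - \frac{2}{5} = -91 + \frac{2}{5} = - \frac{453}{5}$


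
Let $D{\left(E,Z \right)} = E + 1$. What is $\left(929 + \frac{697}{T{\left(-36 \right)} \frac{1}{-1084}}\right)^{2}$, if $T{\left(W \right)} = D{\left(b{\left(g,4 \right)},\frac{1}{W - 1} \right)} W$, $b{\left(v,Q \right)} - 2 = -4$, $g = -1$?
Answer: $\frac{32589636676}{81} \approx 4.0234 \cdot 10^{8}$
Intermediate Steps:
$b{\left(v,Q \right)} = -2$ ($b{\left(v,Q \right)} = 2 - 4 = -2$)
$D{\left(E,Z \right)} = 1 + E$
$T{\left(W \right)} = - W$ ($T{\left(W \right)} = \left(1 - 2\right) W = - W$)
$\left(929 + \frac{697}{T{\left(-36 \right)} \frac{1}{-1084}}\right)^{2} = \left(929 + \frac{697}{\left(-1\right) \left(-36\right) \frac{1}{-1084}}\right)^{2} = \left(929 + \frac{697}{36 \left(- \frac{1}{1084}\right)}\right)^{2} = \left(929 + \frac{697}{- \frac{9}{271}}\right)^{2} = \left(929 + 697 \left(- \frac{271}{9}\right)\right)^{2} = \left(929 - \frac{188887}{9}\right)^{2} = \left(- \frac{180526}{9}\right)^{2} = \frac{32589636676}{81}$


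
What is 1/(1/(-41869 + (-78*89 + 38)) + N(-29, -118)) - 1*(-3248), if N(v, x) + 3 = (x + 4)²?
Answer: 2058282294597/633707588 ≈ 3248.0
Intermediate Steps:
N(v, x) = -3 + (4 + x)² (N(v, x) = -3 + (x + 4)² = -3 + (4 + x)²)
1/(1/(-41869 + (-78*89 + 38)) + N(-29, -118)) - 1*(-3248) = 1/(1/(-41869 + (-78*89 + 38)) + (-3 + (4 - 118)²)) - 1*(-3248) = 1/(1/(-41869 + (-6942 + 38)) + (-3 + (-114)²)) + 3248 = 1/(1/(-41869 - 6904) + (-3 + 12996)) + 3248 = 1/(1/(-48773) + 12993) + 3248 = 1/(-1/48773 + 12993) + 3248 = 1/(633707588/48773) + 3248 = 48773/633707588 + 3248 = 2058282294597/633707588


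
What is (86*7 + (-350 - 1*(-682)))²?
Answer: 872356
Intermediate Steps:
(86*7 + (-350 - 1*(-682)))² = (602 + (-350 + 682))² = (602 + 332)² = 934² = 872356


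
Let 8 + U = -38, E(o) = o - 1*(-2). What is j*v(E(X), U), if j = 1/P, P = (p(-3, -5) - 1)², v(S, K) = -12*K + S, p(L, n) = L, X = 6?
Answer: 35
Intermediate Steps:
E(o) = 2 + o (E(o) = o + 2 = 2 + o)
U = -46 (U = -8 - 38 = -46)
v(S, K) = S - 12*K
P = 16 (P = (-3 - 1)² = (-4)² = 16)
j = 1/16 ≈ 0.062500
j*v(E(X), U) = ((2 + 6) - 12*(-46))/16 = (8 + 552)/16 = (1/16)*560 = 35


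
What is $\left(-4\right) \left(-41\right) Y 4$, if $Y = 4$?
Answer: $2624$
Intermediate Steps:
$\left(-4\right) \left(-41\right) Y 4 = \left(-4\right) \left(-41\right) 4 \cdot 4 = 164 \cdot 16 = 2624$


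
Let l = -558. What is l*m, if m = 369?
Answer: -205902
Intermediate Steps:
l*m = -558*369 = -205902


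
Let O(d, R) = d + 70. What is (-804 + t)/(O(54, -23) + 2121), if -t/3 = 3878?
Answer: -12438/2245 ≈ -5.5403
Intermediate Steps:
t = -11634 (t = -3*3878 = -11634)
O(d, R) = 70 + d
(-804 + t)/(O(54, -23) + 2121) = (-804 - 11634)/((70 + 54) + 2121) = -12438/(124 + 2121) = -12438/2245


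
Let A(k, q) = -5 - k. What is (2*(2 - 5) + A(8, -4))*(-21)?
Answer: 399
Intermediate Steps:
(2*(2 - 5) + A(8, -4))*(-21) = (2*(2 - 5) + (-5 - 1*8))*(-21) = (2*(-3) + (-5 - 8))*(-21) = (-6 - 13)*(-21) = -19*(-21) = 399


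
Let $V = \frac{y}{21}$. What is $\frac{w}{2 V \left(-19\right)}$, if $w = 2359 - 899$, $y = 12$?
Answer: $- \frac{2555}{38} \approx -67.237$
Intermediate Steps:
$V = \frac{4}{7}$ ($V = \frac{12}{21} = 12 \cdot \frac{1}{21} = \frac{4}{7} \approx 0.57143$)
$w = 1460$ ($w = 2359 - 899 = 1460$)
$\frac{w}{2 V \left(-19\right)} = \frac{1460}{2 \cdot \frac{4}{7} \left(-19\right)} = \frac{1460}{\frac{8}{7} \left(-19\right)} = \frac{1460}{- \frac{152}{7}} = 1460 \left(- \frac{7}{152}\right) = - \frac{2555}{38}$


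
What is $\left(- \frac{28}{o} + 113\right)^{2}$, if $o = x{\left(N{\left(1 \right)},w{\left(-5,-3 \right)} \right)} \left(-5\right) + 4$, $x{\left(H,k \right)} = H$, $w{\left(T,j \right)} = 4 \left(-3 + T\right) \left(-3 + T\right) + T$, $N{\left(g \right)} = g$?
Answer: $19881$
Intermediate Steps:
$w{\left(T,j \right)} = T + 4 \left(-3 + T\right)^{2}$ ($w{\left(T,j \right)} = 4 \left(-3 + T\right)^{2} + T = T + 4 \left(-3 + T\right)^{2}$)
$o = -1$ ($o = 1 \left(-5\right) + 4 = -5 + 4 = -1$)
$\left(- \frac{28}{o} + 113\right)^{2} = \left(- \frac{28}{-1} + 113\right)^{2} = \left(\left(-28\right) \left(-1\right) + 113\right)^{2} = \left(28 + 113\right)^{2} = 141^{2} = 19881$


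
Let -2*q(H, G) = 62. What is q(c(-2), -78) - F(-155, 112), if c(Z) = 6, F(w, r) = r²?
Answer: -12575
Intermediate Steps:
q(H, G) = -31 (q(H, G) = -½*62 = -31)
q(c(-2), -78) - F(-155, 112) = -31 - 1*112² = -31 - 1*12544 = -31 - 12544 = -12575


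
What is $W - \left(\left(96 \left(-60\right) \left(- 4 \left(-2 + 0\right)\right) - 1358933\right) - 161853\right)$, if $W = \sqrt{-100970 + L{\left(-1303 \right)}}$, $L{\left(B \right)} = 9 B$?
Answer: $1566866 + i \sqrt{112697} \approx 1.5669 \cdot 10^{6} + 335.7 i$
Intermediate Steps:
$W = i \sqrt{112697}$ ($W = \sqrt{-100970 + 9 \left(-1303\right)} = \sqrt{-100970 - 11727} = \sqrt{-112697} = i \sqrt{112697} \approx 335.7 i$)
$W - \left(\left(96 \left(-60\right) \left(- 4 \left(-2 + 0\right)\right) - 1358933\right) - 161853\right) = i \sqrt{112697} - \left(\left(96 \left(-60\right) \left(- 4 \left(-2 + 0\right)\right) - 1358933\right) - 161853\right) = i \sqrt{112697} - \left(\left(- 5760 \left(\left(-4\right) \left(-2\right)\right) - 1358933\right) - 161853\right) = i \sqrt{112697} - \left(\left(\left(-5760\right) 8 - 1358933\right) - 161853\right) = i \sqrt{112697} - \left(\left(-46080 - 1358933\right) - 161853\right) = i \sqrt{112697} - \left(-1405013 - 161853\right) = i \sqrt{112697} - -1566866 = i \sqrt{112697} + 1566866 = 1566866 + i \sqrt{112697}$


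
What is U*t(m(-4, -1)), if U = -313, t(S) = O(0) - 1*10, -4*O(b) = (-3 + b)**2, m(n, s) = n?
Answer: 15337/4 ≈ 3834.3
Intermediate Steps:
O(b) = -(-3 + b)**2/4
t(S) = -49/4 (t(S) = -(-3 + 0)**2/4 - 1*10 = -1/4*(-3)**2 - 10 = -1/4*9 - 10 = -9/4 - 10 = -49/4)
U*t(m(-4, -1)) = -313*(-49/4) = 15337/4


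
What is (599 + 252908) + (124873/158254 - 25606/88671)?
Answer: 3557354248163897/14032540434 ≈ 2.5351e+5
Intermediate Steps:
(599 + 252908) + (124873/158254 - 25606/88671) = 253507 + (124873*(1/158254) - 25606*1/88671) = 253507 + (124873/158254 - 25606/88671) = 253507 + 7020361859/14032540434 = 3557354248163897/14032540434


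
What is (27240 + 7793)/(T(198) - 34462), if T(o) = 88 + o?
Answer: -35033/34176 ≈ -1.0251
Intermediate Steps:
(27240 + 7793)/(T(198) - 34462) = (27240 + 7793)/((88 + 198) - 34462) = 35033/(286 - 34462) = 35033/(-34176) = 35033*(-1/34176) = -35033/34176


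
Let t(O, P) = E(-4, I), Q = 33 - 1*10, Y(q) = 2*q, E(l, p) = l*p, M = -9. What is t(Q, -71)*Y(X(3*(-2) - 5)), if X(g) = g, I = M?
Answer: -792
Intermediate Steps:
I = -9
Q = 23 (Q = 33 - 10 = 23)
t(O, P) = 36 (t(O, P) = -4*(-9) = 36)
t(Q, -71)*Y(X(3*(-2) - 5)) = 36*(2*(3*(-2) - 5)) = 36*(2*(-6 - 5)) = 36*(2*(-11)) = 36*(-22) = -792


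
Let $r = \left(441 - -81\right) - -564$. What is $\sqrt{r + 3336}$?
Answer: $\sqrt{4422} \approx 66.498$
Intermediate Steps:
$r = 1086$ ($r = \left(441 + 81\right) + 564 = 522 + 564 = 1086$)
$\sqrt{r + 3336} = \sqrt{1086 + 3336} = \sqrt{4422}$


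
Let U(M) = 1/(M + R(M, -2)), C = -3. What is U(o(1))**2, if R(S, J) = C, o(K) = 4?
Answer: 1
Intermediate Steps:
R(S, J) = -3
U(M) = 1/(-3 + M) (U(M) = 1/(M - 3) = 1/(-3 + M))
U(o(1))**2 = (1/(-3 + 4))**2 = (1/1)**2 = 1**2 = 1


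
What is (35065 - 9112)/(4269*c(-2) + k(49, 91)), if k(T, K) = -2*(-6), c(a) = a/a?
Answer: 8651/1427 ≈ 6.0624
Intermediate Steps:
c(a) = 1
k(T, K) = 12
(35065 - 9112)/(4269*c(-2) + k(49, 91)) = (35065 - 9112)/(4269*1 + 12) = 25953/(4269 + 12) = 25953/4281 = 25953*(1/4281) = 8651/1427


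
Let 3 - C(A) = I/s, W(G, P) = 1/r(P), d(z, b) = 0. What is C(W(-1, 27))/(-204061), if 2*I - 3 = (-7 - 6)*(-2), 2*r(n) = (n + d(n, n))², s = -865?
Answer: -5219/353025530 ≈ -1.4784e-5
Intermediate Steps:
r(n) = n²/2 (r(n) = (n + 0)²/2 = n²/2)
W(G, P) = 2/P² (W(G, P) = 1/(P²/2) = 2/P²)
I = 29/2 (I = 3/2 + ((-7 - 6)*(-2))/2 = 3/2 + (-13*(-2))/2 = 3/2 + (½)*26 = 3/2 + 13 = 29/2 ≈ 14.500)
C(A) = 5219/1730 (C(A) = 3 - 29/(2*(-865)) = 3 - 29*(-1)/(2*865) = 3 - 1*(-29/1730) = 3 + 29/1730 = 5219/1730)
C(W(-1, 27))/(-204061) = (5219/1730)/(-204061) = (5219/1730)*(-1/204061) = -5219/353025530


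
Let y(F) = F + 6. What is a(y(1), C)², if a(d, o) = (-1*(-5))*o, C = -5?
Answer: 625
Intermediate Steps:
y(F) = 6 + F
a(d, o) = 5*o
a(y(1), C)² = (5*(-5))² = (-25)² = 625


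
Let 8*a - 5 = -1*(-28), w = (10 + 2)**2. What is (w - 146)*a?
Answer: -33/4 ≈ -8.2500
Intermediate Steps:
w = 144 (w = 12**2 = 144)
a = 33/8 (a = 5/8 + (-1*(-28))/8 = 5/8 + (1/8)*28 = 5/8 + 7/2 = 33/8 ≈ 4.1250)
(w - 146)*a = (144 - 146)*(33/8) = -2*33/8 = -33/4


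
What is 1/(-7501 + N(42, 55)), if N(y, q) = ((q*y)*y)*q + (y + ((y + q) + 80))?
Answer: 1/5328818 ≈ 1.8766e-7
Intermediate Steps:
N(y, q) = 80 + q + 2*y + q**2*y**2 (N(y, q) = (q*y**2)*q + (y + ((q + y) + 80)) = q**2*y**2 + (y + (80 + q + y)) = q**2*y**2 + (80 + q + 2*y) = 80 + q + 2*y + q**2*y**2)
1/(-7501 + N(42, 55)) = 1/(-7501 + (80 + 55 + 2*42 + 55**2*42**2)) = 1/(-7501 + (80 + 55 + 84 + 3025*1764)) = 1/(-7501 + (80 + 55 + 84 + 5336100)) = 1/(-7501 + 5336319) = 1/5328818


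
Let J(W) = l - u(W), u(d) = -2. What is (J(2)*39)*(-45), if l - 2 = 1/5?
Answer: -7371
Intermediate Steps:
l = 11/5 (l = 2 + 1/5 = 11/5 ≈ 2.2000)
J(W) = 21/5 (J(W) = 11/5 - 1*(-2) = 11/5 + 2 = 21/5)
(J(2)*39)*(-45) = ((21/5)*39)*(-45) = (819/5)*(-45) = -7371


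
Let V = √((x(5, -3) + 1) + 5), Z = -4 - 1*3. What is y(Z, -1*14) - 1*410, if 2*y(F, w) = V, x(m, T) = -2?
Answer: -409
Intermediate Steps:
Z = -7 (Z = -4 - 3 = -7)
V = 2 (V = √((-2 + 1) + 5) = √(-1 + 5) = √4 = 2)
y(F, w) = 1 (y(F, w) = (½)*2 = 1)
y(Z, -1*14) - 1*410 = 1 - 1*410 = 1 - 410 = -409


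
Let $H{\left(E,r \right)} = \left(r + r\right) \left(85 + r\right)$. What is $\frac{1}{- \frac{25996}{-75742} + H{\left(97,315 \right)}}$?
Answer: $\frac{37871}{9543504998} \approx 3.9682 \cdot 10^{-6}$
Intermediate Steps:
$H{\left(E,r \right)} = 2 r \left(85 + r\right)$
$\frac{1}{- \frac{25996}{-75742} + H{\left(97,315 \right)}} = \frac{1}{- \frac{25996}{-75742} + 2 \cdot 315 \left(85 + 315\right)} = \frac{1}{\left(-25996\right) \left(- \frac{1}{75742}\right) + 2 \cdot 315 \cdot 400} = \frac{1}{\frac{12998}{37871} + 252000} = \frac{1}{\frac{9543504998}{37871}} = \frac{37871}{9543504998}$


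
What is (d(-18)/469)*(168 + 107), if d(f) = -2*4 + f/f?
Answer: -275/67 ≈ -4.1045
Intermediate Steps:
d(f) = -7 (d(f) = -8 + 1 = -7)
(d(-18)/469)*(168 + 107) = (-7/469)*(168 + 107) = -7*1/469*275 = -1/67*275 = -275/67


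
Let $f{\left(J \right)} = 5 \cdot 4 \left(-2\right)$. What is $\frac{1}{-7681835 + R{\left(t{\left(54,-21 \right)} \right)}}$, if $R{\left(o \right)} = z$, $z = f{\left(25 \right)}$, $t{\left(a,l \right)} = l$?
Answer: $- \frac{1}{7681875} \approx -1.3018 \cdot 10^{-7}$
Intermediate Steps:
$f{\left(J \right)} = -40$ ($f{\left(J \right)} = 20 \left(-2\right) = -40$)
$z = -40$
$R{\left(o \right)} = -40$
$\frac{1}{-7681835 + R{\left(t{\left(54,-21 \right)} \right)}} = \frac{1}{-7681835 - 40} = \frac{1}{-7681875} = - \frac{1}{7681875}$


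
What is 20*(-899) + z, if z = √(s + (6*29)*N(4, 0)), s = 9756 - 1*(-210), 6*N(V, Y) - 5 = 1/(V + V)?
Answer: -17980 + √161834/4 ≈ -17879.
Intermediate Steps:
N(V, Y) = ⅚ + 1/(12*V) (N(V, Y) = ⅚ + 1/(6*(V + V)) = ⅚ + 1/(6*((2*V))) = ⅚ + (1/(2*V))/6 = ⅚ + 1/(12*V))
s = 9966 (s = 9756 + 210 = 9966)
z = √161834/4 (z = √(9966 + (6*29)*((1/12)*(1 + 10*4)/4)) = √(9966 + 174*((1/12)*(¼)*(1 + 40))) = √(9966 + 174*((1/12)*(¼)*41)) = √(9966 + 174*(41/48)) = √(9966 + 1189/8) = √(80917/8) = √161834/4 ≈ 100.57)
20*(-899) + z = 20*(-899) + √161834/4 = -17980 + √161834/4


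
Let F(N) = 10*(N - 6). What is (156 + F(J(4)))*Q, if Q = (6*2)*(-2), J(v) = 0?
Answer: -2304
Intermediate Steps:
Q = -24 (Q = 12*(-2) = -24)
F(N) = -60 + 10*N (F(N) = 10*(-6 + N) = -60 + 10*N)
(156 + F(J(4)))*Q = (156 + (-60 + 10*0))*(-24) = (156 + (-60 + 0))*(-24) = (156 - 60)*(-24) = 96*(-24) = -2304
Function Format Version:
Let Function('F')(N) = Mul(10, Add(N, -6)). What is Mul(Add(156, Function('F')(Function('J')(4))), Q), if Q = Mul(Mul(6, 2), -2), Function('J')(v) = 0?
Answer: -2304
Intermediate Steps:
Q = -24 (Q = Mul(12, -2) = -24)
Function('F')(N) = Add(-60, Mul(10, N)) (Function('F')(N) = Mul(10, Add(-6, N)) = Add(-60, Mul(10, N)))
Mul(Add(156, Function('F')(Function('J')(4))), Q) = Mul(Add(156, Add(-60, Mul(10, 0))), -24) = Mul(Add(156, Add(-60, 0)), -24) = Mul(Add(156, -60), -24) = Mul(96, -24) = -2304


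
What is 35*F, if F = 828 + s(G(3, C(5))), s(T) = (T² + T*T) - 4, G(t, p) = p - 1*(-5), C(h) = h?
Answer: 35840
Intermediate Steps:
G(t, p) = 5 + p (G(t, p) = p + 5 = 5 + p)
s(T) = -4 + 2*T² (s(T) = (T² + T²) - 4 = 2*T² - 4 = -4 + 2*T²)
F = 1024 (F = 828 + (-4 + 2*(5 + 5)²) = 828 + (-4 + 2*10²) = 828 + (-4 + 2*100) = 828 + (-4 + 200) = 828 + 196 = 1024)
35*F = 35*1024 = 35840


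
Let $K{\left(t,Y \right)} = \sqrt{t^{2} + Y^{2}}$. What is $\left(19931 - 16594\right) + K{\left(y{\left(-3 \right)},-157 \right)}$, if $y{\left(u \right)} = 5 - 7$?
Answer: $3337 + \sqrt{24653} \approx 3494.0$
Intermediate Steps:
$y{\left(u \right)} = -2$ ($y{\left(u \right)} = 5 - 7 = -2$)
$K{\left(t,Y \right)} = \sqrt{Y^{2} + t^{2}}$
$\left(19931 - 16594\right) + K{\left(y{\left(-3 \right)},-157 \right)} = \left(19931 - 16594\right) + \sqrt{\left(-157\right)^{2} + \left(-2\right)^{2}} = \left(19931 - 16594\right) + \sqrt{24649 + 4} = \left(19931 - 16594\right) + \sqrt{24653} = 3337 + \sqrt{24653}$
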